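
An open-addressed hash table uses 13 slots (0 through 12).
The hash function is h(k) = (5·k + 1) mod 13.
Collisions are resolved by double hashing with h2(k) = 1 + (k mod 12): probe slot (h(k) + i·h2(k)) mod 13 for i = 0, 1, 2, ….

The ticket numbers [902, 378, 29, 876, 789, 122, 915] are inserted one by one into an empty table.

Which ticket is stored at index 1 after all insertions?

876

902: h=0 → slot 0
378: h=6 → slot 6
29: h=3 → slot 3
876: h=0, h2=1, probe 0,1 → slot 1
789: h=7 → slot 7
122: h=0, h2=3, probe 0,3,6,9 → slot 9
915: h=0, h2=4, probe 0,4 → slot 4
Table: [902, 876, ∅, 29, 915, ∅, 378, 789, ∅, 122, ∅, ∅, ∅]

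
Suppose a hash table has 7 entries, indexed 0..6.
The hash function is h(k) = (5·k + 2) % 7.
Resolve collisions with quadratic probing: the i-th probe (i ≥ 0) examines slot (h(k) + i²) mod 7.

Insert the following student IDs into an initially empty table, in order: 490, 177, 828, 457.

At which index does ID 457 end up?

0

490 hashes to 2; slot 2 is free => place at 2.
177 hashes to 5; slot 5 is free => place at 5.
828 hashes to 5; 5 taken => place at 6.
457 hashes to 5; 5,6,2 taken => place at 0.
Table: [457, ∅, 490, ∅, ∅, 177, 828]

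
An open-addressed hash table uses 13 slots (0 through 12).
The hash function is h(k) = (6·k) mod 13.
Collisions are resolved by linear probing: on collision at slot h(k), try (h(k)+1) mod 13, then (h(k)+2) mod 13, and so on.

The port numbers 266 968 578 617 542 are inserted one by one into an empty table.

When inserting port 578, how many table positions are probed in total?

3

266: h=10 -> slot 10
968: h=10, probe 10,11 -> slot 11
578: h=10, probe 10,11,12 -> slot 12
617: h=10, probe 10,11,12,0 -> slot 0
542: h=2 -> slot 2
Table: [617, ∅, 542, ∅, ∅, ∅, ∅, ∅, ∅, ∅, 266, 968, 578]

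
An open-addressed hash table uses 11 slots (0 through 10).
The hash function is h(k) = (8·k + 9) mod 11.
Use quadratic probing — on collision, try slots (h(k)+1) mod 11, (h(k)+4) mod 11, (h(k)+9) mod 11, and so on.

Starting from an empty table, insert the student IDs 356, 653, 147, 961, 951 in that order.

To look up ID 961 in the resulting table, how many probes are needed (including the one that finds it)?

4

356: h=8 -> slot 8
653: h=8, probe 8,9 -> slot 9
147: h=8, probe 8,9,1 -> slot 1
961: h=8, probe 8,9,1,6 -> slot 6
951: h=5 -> slot 5
Table: [∅, 147, ∅, ∅, ∅, 951, 961, ∅, 356, 653, ∅]
Lookup 961: h=8, probe 8,9,1,6 → found at 6.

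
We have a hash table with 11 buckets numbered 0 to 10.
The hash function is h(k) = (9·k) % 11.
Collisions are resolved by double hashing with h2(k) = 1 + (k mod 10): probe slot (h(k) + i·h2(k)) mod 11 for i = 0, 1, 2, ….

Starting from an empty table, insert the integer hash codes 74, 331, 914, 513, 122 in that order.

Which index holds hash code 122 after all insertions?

74 hashes to 6; slot 6 is free → place at 6.
331 hashes to 9; slot 9 is free → place at 9.
914 hashes to 9, h2=5; 9 taken → place at 3.
513 hashes to 8; slot 8 is free → place at 8.
122 hashes to 9, h2=3; 9 taken → place at 1.
Table: [., 122, ., 914, ., ., 74, ., 513, 331, .]

1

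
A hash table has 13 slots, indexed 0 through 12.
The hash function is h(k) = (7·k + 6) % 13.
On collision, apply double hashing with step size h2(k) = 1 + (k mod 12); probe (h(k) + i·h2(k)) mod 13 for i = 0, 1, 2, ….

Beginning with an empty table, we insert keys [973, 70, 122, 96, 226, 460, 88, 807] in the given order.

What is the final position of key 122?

Insert 973: h=5, slot 5 empty => index 5.
Insert 70: h=2, slot 2 empty => index 2.
Insert 122: h=2, h2=3, slots 2,5 occupied => index 8.
Insert 96: h=2, h2=1, slot 2 occupied => index 3.
Insert 226: h=2, h2=11, slot 2 occupied => index 0.
Insert 460: h=2, h2=5, slot 2 occupied => index 7.
Insert 88: h=11, slot 11 empty => index 11.
Insert 807: h=0, h2=4, slot 0 occupied => index 4.
Table: [226, -, 70, 96, 807, 973, -, 460, 122, -, -, 88, -]

8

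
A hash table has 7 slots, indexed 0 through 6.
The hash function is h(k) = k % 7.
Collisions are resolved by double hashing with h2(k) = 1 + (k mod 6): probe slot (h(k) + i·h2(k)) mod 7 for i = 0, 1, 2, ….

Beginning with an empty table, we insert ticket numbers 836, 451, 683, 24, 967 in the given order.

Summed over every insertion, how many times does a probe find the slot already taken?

4

836: h=3 -> slot 3
451: h=3, h2=2, probe 3,5 -> slot 5
683: h=4 -> slot 4
24: h=3, h2=1, probe 3,4,5,6 -> slot 6
967: h=1 -> slot 1
Table: [_, 967, _, 836, 683, 451, 24]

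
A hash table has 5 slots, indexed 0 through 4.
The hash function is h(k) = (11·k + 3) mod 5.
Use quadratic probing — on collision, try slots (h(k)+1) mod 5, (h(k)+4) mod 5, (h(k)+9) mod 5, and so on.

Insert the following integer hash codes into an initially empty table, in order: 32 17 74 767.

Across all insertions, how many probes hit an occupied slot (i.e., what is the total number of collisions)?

Insert 32: h=0, slot 0 empty -> index 0.
Insert 17: h=0, slot 0 occupied -> index 1.
Insert 74: h=2, slot 2 empty -> index 2.
Insert 767: h=0, slots 0,1 occupied -> index 4.
Table: [32, 17, 74, _, 767]

3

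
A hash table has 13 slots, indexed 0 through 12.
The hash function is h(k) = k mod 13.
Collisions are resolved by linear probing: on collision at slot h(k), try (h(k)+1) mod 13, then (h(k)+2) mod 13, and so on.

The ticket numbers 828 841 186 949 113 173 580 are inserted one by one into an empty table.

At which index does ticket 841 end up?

828: h=9 → slot 9
841: h=9, probe 9,10 → slot 10
186: h=4 → slot 4
949: h=0 → slot 0
113: h=9, probe 9,10,11 → slot 11
173: h=4, probe 4,5 → slot 5
580: h=8 → slot 8
Table: [949, ∅, ∅, ∅, 186, 173, ∅, ∅, 580, 828, 841, 113, ∅]

10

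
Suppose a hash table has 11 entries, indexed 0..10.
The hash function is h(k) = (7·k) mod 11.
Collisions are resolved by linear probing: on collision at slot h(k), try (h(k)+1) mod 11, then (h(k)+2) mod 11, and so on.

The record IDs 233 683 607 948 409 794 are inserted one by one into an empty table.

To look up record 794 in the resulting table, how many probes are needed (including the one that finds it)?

233 hashes to 3; slot 3 is free → place at 3.
683 hashes to 7; slot 7 is free → place at 7.
607 hashes to 3; 3 taken → place at 4.
948 hashes to 3; 3,4 taken → place at 5.
409 hashes to 3; 3,4,5 taken → place at 6.
794 hashes to 3; 3,4,5,6,7 taken → place at 8.
Table: [—, —, —, 233, 607, 948, 409, 683, 794, —, —]
Lookup 794: h=3, probe 3,4,5,6,7,8 → found at 8.

6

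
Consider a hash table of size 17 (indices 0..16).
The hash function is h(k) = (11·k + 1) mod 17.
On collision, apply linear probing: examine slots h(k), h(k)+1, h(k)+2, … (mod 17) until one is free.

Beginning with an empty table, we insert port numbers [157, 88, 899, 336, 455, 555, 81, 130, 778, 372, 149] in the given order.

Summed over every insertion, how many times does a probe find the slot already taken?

157: h=11 => slot 11
88: h=0 => slot 0
899: h=13 => slot 13
336: h=8 => slot 8
455: h=8, probe 8,9 => slot 9
555: h=3 => slot 3
81: h=8, probe 8,9,10 => slot 10
130: h=3, probe 3,4 => slot 4
778: h=8, probe 8,9,10,11,12 => slot 12
372: h=13, probe 13,14 => slot 14
149: h=8, probe 8,9,10,11,12,13,14,15 => slot 15
Table: [88, ., ., 555, 130, ., ., ., 336, 455, 81, 157, 778, 899, 372, 149, .]

16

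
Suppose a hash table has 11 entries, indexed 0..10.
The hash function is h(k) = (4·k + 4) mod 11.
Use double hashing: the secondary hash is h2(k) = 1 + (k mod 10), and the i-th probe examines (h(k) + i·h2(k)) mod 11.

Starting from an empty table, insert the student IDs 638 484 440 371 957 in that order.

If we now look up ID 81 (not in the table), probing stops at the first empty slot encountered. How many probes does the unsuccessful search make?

Insert 638: h=4, slot 4 empty -> index 4.
Insert 484: h=4, h2=5, slot 4 occupied -> index 9.
Insert 440: h=4, h2=1, slot 4 occupied -> index 5.
Insert 371: h=3, slot 3 empty -> index 3.
Insert 957: h=4, h2=8, slot 4 occupied -> index 1.
Table: [∅, 957, ∅, 371, 638, 440, ∅, ∅, ∅, 484, ∅]
Lookup 81: h=9, h2=2, probe 9,0 → slot 0 empty, not found.

2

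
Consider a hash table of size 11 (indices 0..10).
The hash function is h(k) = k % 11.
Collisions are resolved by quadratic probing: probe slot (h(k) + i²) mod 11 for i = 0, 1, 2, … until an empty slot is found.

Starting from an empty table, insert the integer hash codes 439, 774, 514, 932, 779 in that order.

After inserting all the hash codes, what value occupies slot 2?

439 hashes to 10; slot 10 is free -> place at 10.
774 hashes to 4; slot 4 is free -> place at 4.
514 hashes to 8; slot 8 is free -> place at 8.
932 hashes to 8; 8 taken -> place at 9.
779 hashes to 9; 9,10 taken -> place at 2.
Table: [—, —, 779, —, 774, —, —, —, 514, 932, 439]

779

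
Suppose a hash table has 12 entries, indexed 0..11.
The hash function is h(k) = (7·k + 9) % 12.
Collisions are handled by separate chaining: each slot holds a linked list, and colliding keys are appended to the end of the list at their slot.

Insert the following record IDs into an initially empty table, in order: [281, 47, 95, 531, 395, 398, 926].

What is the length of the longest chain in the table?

3

Insert 281: h=8, bucket 8 empty → new chain.
Insert 47: h=2, bucket 2 empty → new chain.
Insert 95: h=2, bucket 2 nonempty → append to chain.
Insert 531: h=6, bucket 6 empty → new chain.
Insert 395: h=2, bucket 2 nonempty → append to chain.
Insert 398: h=11, bucket 11 empty → new chain.
Insert 926: h=11, bucket 11 nonempty → append to chain.
Final buckets:
0: —
1: —
2: 47 -> 95 -> 395
3: —
4: —
5: —
6: 531
7: —
8: 281
9: —
10: —
11: 398 -> 926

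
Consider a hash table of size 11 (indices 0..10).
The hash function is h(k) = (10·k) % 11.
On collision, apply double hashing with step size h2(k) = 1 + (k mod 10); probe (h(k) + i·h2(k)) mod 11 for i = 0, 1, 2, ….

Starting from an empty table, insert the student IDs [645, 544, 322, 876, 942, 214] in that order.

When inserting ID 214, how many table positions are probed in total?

3

Insert 645: h=4, slot 4 empty -> index 4.
Insert 544: h=6, slot 6 empty -> index 6.
Insert 322: h=8, slot 8 empty -> index 8.
Insert 876: h=4, h2=7, slot 4 occupied -> index 0.
Insert 942: h=4, h2=3, slot 4 occupied -> index 7.
Insert 214: h=6, h2=5, slots 6,0 occupied -> index 5.
Table: [876, —, —, —, 645, 214, 544, 942, 322, —, —]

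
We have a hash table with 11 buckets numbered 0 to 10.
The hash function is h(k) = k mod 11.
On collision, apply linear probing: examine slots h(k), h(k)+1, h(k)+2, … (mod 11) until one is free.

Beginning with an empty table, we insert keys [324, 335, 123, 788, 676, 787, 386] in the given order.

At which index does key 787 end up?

324 hashes to 5; slot 5 is free -> place at 5.
335 hashes to 5; 5 taken -> place at 6.
123 hashes to 2; slot 2 is free -> place at 2.
788 hashes to 7; slot 7 is free -> place at 7.
676 hashes to 5; 5,6,7 taken -> place at 8.
787 hashes to 6; 6,7,8 taken -> place at 9.
386 hashes to 1; slot 1 is free -> place at 1.
Table: [∅, 386, 123, ∅, ∅, 324, 335, 788, 676, 787, ∅]

9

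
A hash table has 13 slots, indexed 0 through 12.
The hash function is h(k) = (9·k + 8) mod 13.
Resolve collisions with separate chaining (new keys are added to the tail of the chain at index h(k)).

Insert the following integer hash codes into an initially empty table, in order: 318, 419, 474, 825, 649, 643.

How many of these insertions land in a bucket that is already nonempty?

3

318 → bucket 10
419 → bucket 9
474 → bucket 10 (collision)
825 → bucket 10 (collision)
649 → bucket 12
643 → bucket 10 (collision)
Final buckets:
0: ∅
1: ∅
2: ∅
3: ∅
4: ∅
5: ∅
6: ∅
7: ∅
8: ∅
9: 419
10: 318 -> 474 -> 825 -> 643
11: ∅
12: 649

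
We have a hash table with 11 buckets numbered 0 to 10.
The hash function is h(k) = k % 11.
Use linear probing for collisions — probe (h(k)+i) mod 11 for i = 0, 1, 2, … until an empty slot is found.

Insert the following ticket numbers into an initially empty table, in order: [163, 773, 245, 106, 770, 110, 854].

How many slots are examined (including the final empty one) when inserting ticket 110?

2

Insert 163: h=9, slot 9 empty → index 9.
Insert 773: h=3, slot 3 empty → index 3.
Insert 245: h=3, slot 3 occupied → index 4.
Insert 106: h=7, slot 7 empty → index 7.
Insert 770: h=0, slot 0 empty → index 0.
Insert 110: h=0, slot 0 occupied → index 1.
Insert 854: h=7, slot 7 occupied → index 8.
Table: [770, 110, ∅, 773, 245, ∅, ∅, 106, 854, 163, ∅]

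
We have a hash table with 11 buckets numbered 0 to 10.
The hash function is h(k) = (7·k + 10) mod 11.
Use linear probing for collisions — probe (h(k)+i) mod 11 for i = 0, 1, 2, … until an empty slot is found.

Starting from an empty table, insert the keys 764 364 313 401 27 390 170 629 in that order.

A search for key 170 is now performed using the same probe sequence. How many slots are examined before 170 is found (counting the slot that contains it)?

7

764 hashes to 1; slot 1 is free -> place at 1.
364 hashes to 6; slot 6 is free -> place at 6.
313 hashes to 1; 1 taken -> place at 2.
401 hashes to 1; 1,2 taken -> place at 3.
27 hashes to 1; 1,2,3 taken -> place at 4.
390 hashes to 1; 1,2,3,4 taken -> place at 5.
170 hashes to 1; 1,2,3,4,5,6 taken -> place at 7.
629 hashes to 2; 2,3,4,5,6,7 taken -> place at 8.
Table: [_, 764, 313, 401, 27, 390, 364, 170, 629, _, _]
Lookup 170: h=1, probe 1,2,3,4,5,6,7 → found at 7.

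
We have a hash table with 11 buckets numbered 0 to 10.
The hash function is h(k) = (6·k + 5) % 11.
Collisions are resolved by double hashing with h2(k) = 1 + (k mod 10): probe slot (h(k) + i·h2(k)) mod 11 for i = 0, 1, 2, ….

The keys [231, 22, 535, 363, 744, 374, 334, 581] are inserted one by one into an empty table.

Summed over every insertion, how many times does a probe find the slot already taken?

5

231: h=5 => slot 5
22: h=5, h2=3, probe 5,8 => slot 8
535: h=3 => slot 3
363: h=5, h2=4, probe 5,9 => slot 9
744: h=3, h2=5, probe 3,8,2 => slot 2
374: h=5, h2=5, probe 5,10 => slot 10
334: h=7 => slot 7
581: h=4 => slot 4
Table: [., ., 744, 535, 581, 231, ., 334, 22, 363, 374]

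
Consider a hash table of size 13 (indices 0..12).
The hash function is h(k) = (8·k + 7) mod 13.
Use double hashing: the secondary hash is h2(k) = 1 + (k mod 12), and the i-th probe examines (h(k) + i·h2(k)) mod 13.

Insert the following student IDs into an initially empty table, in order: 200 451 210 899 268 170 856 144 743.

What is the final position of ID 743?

7

200: h=8 => slot 8
451: h=1 => slot 1
210: h=10 => slot 10
899: h=10, h2=12, probe 10,9 => slot 9
268: h=6 => slot 6
170: h=2 => slot 2
856: h=4 => slot 4
144: h=2, h2=1, probe 2,3 => slot 3
743: h=10, h2=12, probe 10,9,8,7 => slot 7
Table: [—, 451, 170, 144, 856, —, 268, 743, 200, 899, 210, —, —]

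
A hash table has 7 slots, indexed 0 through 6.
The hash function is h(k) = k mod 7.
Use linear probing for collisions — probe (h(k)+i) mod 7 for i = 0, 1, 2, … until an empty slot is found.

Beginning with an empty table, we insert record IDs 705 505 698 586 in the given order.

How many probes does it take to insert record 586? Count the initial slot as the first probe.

705: h=5 => slot 5
505: h=1 => slot 1
698: h=5, probe 5,6 => slot 6
586: h=5, probe 5,6,0 => slot 0
Table: [586, 505, ., ., ., 705, 698]

3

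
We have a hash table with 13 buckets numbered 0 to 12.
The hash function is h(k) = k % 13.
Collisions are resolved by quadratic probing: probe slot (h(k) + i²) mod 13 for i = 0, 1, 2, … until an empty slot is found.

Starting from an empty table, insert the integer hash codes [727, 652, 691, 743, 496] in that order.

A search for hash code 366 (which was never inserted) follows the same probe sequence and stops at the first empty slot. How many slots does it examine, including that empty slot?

5

727 hashes to 12; slot 12 is free => place at 12.
652 hashes to 2; slot 2 is free => place at 2.
691 hashes to 2; 2 taken => place at 3.
743 hashes to 2; 2,3 taken => place at 6.
496 hashes to 2; 2,3,6 taken => place at 11.
Table: [-, -, 652, 691, -, -, 743, -, -, -, -, 496, 727]
Lookup 366: h=2, probe 2,3,6,11,5 → slot 5 empty, not found.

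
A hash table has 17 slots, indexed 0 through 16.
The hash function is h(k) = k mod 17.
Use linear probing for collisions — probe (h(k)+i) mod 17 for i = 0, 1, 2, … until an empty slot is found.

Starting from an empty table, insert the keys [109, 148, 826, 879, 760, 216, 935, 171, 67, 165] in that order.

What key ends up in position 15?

216

109 hashes to 7; slot 7 is free => place at 7.
148 hashes to 12; slot 12 is free => place at 12.
826 hashes to 10; slot 10 is free => place at 10.
879 hashes to 12; 12 taken => place at 13.
760 hashes to 12; 12,13 taken => place at 14.
216 hashes to 12; 12,13,14 taken => place at 15.
935 hashes to 0; slot 0 is free => place at 0.
171 hashes to 1; slot 1 is free => place at 1.
67 hashes to 16; slot 16 is free => place at 16.
165 hashes to 12; 12,13,14,15,16,0,1 taken => place at 2.
Table: [935, 171, 165, ., ., ., ., 109, ., ., 826, ., 148, 879, 760, 216, 67]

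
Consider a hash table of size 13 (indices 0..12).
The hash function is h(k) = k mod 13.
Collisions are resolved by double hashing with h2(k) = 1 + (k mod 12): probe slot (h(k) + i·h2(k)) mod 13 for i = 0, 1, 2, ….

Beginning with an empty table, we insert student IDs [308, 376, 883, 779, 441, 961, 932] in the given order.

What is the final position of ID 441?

6

Insert 308: h=9, slot 9 empty => index 9.
Insert 376: h=12, slot 12 empty => index 12.
Insert 883: h=12, h2=8, slot 12 occupied => index 7.
Insert 779: h=12, h2=12, slot 12 occupied => index 11.
Insert 441: h=12, h2=10, slots 12,9 occupied => index 6.
Insert 961: h=12, h2=2, slot 12 occupied => index 1.
Insert 932: h=9, h2=9, slot 9 occupied => index 5.
Table: [—, 961, —, —, —, 932, 441, 883, —, 308, —, 779, 376]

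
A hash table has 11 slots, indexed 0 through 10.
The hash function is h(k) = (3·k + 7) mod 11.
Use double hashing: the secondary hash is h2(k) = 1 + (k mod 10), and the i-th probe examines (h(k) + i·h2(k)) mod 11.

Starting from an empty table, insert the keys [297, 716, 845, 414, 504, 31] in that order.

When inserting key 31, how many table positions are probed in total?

2

Insert 297: h=7, slot 7 empty -> index 7.
Insert 716: h=10, slot 10 empty -> index 10.
Insert 845: h=1, slot 1 empty -> index 1.
Insert 414: h=6, slot 6 empty -> index 6.
Insert 504: h=1, h2=5, slots 1,6 occupied -> index 0.
Insert 31: h=1, h2=2, slot 1 occupied -> index 3.
Table: [504, 845, _, 31, _, _, 414, 297, _, _, 716]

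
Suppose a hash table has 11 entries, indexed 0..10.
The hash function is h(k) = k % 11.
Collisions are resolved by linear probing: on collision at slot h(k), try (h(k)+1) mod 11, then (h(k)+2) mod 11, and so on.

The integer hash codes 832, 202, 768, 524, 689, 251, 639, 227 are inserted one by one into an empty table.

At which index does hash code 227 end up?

2

832: h=7 -> slot 7
202: h=4 -> slot 4
768: h=9 -> slot 9
524: h=7, probe 7,8 -> slot 8
689: h=7, probe 7,8,9,10 -> slot 10
251: h=9, probe 9,10,0 -> slot 0
639: h=1 -> slot 1
227: h=7, probe 7,8,9,10,0,1,2 -> slot 2
Table: [251, 639, 227, —, 202, —, —, 832, 524, 768, 689]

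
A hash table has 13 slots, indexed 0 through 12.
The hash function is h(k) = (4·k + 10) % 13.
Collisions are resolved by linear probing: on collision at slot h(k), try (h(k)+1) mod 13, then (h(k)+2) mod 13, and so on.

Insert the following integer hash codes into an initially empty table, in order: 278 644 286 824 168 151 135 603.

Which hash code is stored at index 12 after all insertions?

644

278 hashes to 4; slot 4 is free -> place at 4.
644 hashes to 12; slot 12 is free -> place at 12.
286 hashes to 10; slot 10 is free -> place at 10.
824 hashes to 4; 4 taken -> place at 5.
168 hashes to 6; slot 6 is free -> place at 6.
151 hashes to 3; slot 3 is free -> place at 3.
135 hashes to 4; 4,5,6 taken -> place at 7.
603 hashes to 4; 4,5,6,7 taken -> place at 8.
Table: [-, -, -, 151, 278, 824, 168, 135, 603, -, 286, -, 644]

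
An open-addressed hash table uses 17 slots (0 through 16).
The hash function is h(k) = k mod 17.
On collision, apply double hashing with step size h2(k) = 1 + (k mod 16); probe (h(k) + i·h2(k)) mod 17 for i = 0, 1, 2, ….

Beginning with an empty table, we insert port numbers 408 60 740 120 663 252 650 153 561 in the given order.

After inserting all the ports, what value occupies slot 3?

153

408: h=0 => slot 0
60: h=9 => slot 9
740: h=9, h2=5, probe 9,14 => slot 14
120: h=1 => slot 1
663: h=0, h2=8, probe 0,8 => slot 8
252: h=14, h2=13, probe 14,10 => slot 10
650: h=4 => slot 4
153: h=0, h2=10, probe 0,10,3 => slot 3
561: h=0, h2=2, probe 0,2 => slot 2
Table: [408, 120, 561, 153, 650, —, —, —, 663, 60, 252, —, —, —, 740, —, —]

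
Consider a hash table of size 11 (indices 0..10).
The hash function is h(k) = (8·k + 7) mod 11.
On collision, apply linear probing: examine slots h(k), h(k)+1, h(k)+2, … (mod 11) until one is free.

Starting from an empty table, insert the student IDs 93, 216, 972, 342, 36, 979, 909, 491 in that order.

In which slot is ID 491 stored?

0

Insert 93: h=3, slot 3 empty => index 3.
Insert 216: h=8, slot 8 empty => index 8.
Insert 972: h=6, slot 6 empty => index 6.
Insert 342: h=4, slot 4 empty => index 4.
Insert 36: h=9, slot 9 empty => index 9.
Insert 979: h=7, slot 7 empty => index 7.
Insert 909: h=8, slots 8,9 occupied => index 10.
Insert 491: h=8, slots 8,9,10 occupied => index 0.
Table: [491, —, —, 93, 342, —, 972, 979, 216, 36, 909]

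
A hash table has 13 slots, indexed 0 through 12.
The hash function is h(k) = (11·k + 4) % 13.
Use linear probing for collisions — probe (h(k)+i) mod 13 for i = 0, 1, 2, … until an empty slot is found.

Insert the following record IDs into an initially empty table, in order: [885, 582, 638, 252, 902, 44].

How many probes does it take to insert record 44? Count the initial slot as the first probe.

3

885 hashes to 2; slot 2 is free → place at 2.
582 hashes to 10; slot 10 is free → place at 10.
638 hashes to 2; 2 taken → place at 3.
252 hashes to 7; slot 7 is free → place at 7.
902 hashes to 7; 7 taken → place at 8.
44 hashes to 7; 7,8 taken → place at 9.
Table: [—, —, 885, 638, —, —, —, 252, 902, 44, 582, —, —]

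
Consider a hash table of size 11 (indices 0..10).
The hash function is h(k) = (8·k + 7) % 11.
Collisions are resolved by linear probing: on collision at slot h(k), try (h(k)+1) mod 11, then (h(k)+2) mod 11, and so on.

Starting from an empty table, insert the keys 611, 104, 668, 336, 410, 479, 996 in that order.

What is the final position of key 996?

4

Insert 611: h=0, slot 0 empty → index 0.
Insert 104: h=3, slot 3 empty → index 3.
Insert 668: h=5, slot 5 empty → index 5.
Insert 336: h=0, slot 0 occupied → index 1.
Insert 410: h=9, slot 9 empty → index 9.
Insert 479: h=0, slots 0,1 occupied → index 2.
Insert 996: h=0, slots 0,1,2,3 occupied → index 4.
Table: [611, 336, 479, 104, 996, 668, _, _, _, 410, _]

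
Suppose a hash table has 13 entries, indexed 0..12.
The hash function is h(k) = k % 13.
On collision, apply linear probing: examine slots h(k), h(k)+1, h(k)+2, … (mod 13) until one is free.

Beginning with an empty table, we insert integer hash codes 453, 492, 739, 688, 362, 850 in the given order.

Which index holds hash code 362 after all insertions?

2

453 hashes to 11; slot 11 is free => place at 11.
492 hashes to 11; 11 taken => place at 12.
739 hashes to 11; 11,12 taken => place at 0.
688 hashes to 12; 12,0 taken => place at 1.
362 hashes to 11; 11,12,0,1 taken => place at 2.
850 hashes to 5; slot 5 is free => place at 5.
Table: [739, 688, 362, -, -, 850, -, -, -, -, -, 453, 492]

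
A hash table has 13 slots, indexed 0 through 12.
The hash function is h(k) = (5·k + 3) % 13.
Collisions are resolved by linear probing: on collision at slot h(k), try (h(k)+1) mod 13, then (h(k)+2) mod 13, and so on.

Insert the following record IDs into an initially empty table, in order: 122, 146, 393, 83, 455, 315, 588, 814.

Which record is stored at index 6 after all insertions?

393

122: h=2 -> slot 2
146: h=5 -> slot 5
393: h=5, probe 5,6 -> slot 6
83: h=2, probe 2,3 -> slot 3
455: h=3, probe 3,4 -> slot 4
315: h=5, probe 5,6,7 -> slot 7
588: h=5, probe 5,6,7,8 -> slot 8
814: h=4, probe 4,5,6,7,8,9 -> slot 9
Table: [—, —, 122, 83, 455, 146, 393, 315, 588, 814, —, —, —]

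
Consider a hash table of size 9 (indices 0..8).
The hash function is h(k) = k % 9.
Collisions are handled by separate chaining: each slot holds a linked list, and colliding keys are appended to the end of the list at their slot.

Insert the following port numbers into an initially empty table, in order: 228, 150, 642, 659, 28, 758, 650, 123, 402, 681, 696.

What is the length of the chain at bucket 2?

3

Insert 228: h=3, bucket 3 empty -> new chain.
Insert 150: h=6, bucket 6 empty -> new chain.
Insert 642: h=3, bucket 3 nonempty -> append to chain.
Insert 659: h=2, bucket 2 empty -> new chain.
Insert 28: h=1, bucket 1 empty -> new chain.
Insert 758: h=2, bucket 2 nonempty -> append to chain.
Insert 650: h=2, bucket 2 nonempty -> append to chain.
Insert 123: h=6, bucket 6 nonempty -> append to chain.
Insert 402: h=6, bucket 6 nonempty -> append to chain.
Insert 681: h=6, bucket 6 nonempty -> append to chain.
Insert 696: h=3, bucket 3 nonempty -> append to chain.
Final buckets:
0: —
1: 28
2: 659 -> 758 -> 650
3: 228 -> 642 -> 696
4: —
5: —
6: 150 -> 123 -> 402 -> 681
7: —
8: —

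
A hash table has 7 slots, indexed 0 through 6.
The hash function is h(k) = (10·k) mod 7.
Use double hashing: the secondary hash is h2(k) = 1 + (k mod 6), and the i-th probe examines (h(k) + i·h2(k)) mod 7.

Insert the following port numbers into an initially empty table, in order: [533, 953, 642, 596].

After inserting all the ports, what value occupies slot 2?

Insert 533: h=3, slot 3 empty => index 3.
Insert 953: h=3, h2=6, slot 3 occupied => index 2.
Insert 642: h=1, slot 1 empty => index 1.
Insert 596: h=3, h2=3, slot 3 occupied => index 6.
Table: [., 642, 953, 533, ., ., 596]

953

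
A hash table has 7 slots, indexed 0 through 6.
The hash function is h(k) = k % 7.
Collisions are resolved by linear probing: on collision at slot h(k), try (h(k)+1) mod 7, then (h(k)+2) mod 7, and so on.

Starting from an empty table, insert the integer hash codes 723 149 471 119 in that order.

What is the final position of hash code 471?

723: h=2 → slot 2
149: h=2, probe 2,3 → slot 3
471: h=2, probe 2,3,4 → slot 4
119: h=0 → slot 0
Table: [119, _, 723, 149, 471, _, _]

4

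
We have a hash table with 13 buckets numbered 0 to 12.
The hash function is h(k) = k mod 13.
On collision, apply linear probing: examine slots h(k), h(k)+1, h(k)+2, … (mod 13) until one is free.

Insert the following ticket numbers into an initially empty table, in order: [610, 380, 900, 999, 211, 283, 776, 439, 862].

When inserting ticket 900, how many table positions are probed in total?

2

610: h=12 -> slot 12
380: h=3 -> slot 3
900: h=3, probe 3,4 -> slot 4
999: h=11 -> slot 11
211: h=3, probe 3,4,5 -> slot 5
283: h=10 -> slot 10
776: h=9 -> slot 9
439: h=10, probe 10,11,12,0 -> slot 0
862: h=4, probe 4,5,6 -> slot 6
Table: [439, _, _, 380, 900, 211, 862, _, _, 776, 283, 999, 610]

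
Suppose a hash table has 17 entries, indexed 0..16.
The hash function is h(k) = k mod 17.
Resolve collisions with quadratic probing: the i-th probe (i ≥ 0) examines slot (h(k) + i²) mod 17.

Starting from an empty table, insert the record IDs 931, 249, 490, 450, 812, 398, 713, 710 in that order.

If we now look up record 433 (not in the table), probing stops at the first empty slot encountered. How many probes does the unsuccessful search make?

931: h=13 -> slot 13
249: h=11 -> slot 11
490: h=14 -> slot 14
450: h=8 -> slot 8
812: h=13, probe 13,14,0 -> slot 0
398: h=7 -> slot 7
713: h=16 -> slot 16
710: h=13, probe 13,14,0,5 -> slot 5
Table: [812, _, _, _, _, 710, _, 398, 450, _, _, 249, _, 931, 490, _, 713]
Lookup 433: h=8, probe 8,9 → slot 9 empty, not found.

2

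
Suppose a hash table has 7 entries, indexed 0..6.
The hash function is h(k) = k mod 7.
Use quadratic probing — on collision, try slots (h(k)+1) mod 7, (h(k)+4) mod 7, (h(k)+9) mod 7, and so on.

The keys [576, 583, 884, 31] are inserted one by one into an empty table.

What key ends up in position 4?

31

576 hashes to 2; slot 2 is free -> place at 2.
583 hashes to 2; 2 taken -> place at 3.
884 hashes to 2; 2,3 taken -> place at 6.
31 hashes to 3; 3 taken -> place at 4.
Table: [—, —, 576, 583, 31, —, 884]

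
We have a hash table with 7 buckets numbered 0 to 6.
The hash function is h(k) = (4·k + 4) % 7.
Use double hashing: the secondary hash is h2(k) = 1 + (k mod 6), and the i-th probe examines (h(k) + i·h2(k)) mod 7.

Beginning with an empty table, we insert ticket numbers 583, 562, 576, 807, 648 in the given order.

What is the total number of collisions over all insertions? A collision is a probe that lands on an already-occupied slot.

583: h=5 -> slot 5
562: h=5, h2=5, probe 5,3 -> slot 3
576: h=5, h2=1, probe 5,6 -> slot 6
807: h=5, h2=4, probe 5,2 -> slot 2
648: h=6, h2=1, probe 6,0 -> slot 0
Table: [648, —, 807, 562, —, 583, 576]

4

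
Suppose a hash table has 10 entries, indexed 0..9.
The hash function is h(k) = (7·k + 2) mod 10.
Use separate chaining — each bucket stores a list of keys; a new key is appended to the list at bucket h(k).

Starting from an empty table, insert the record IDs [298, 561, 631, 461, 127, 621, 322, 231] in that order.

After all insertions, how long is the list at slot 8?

298 → bucket 8
561 → bucket 9
631 → bucket 9 (collision)
461 → bucket 9 (collision)
127 → bucket 1
621 → bucket 9 (collision)
322 → bucket 6
231 → bucket 9 (collision)
Final buckets:
0: -
1: 127
2: -
3: -
4: -
5: -
6: 322
7: -
8: 298
9: 561 -> 631 -> 461 -> 621 -> 231

1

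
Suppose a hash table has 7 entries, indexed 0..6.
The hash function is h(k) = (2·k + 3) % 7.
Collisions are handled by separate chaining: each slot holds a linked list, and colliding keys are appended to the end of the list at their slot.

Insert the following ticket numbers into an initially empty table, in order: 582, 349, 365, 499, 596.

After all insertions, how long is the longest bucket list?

Insert 582: h=5, bucket 5 empty → new chain.
Insert 349: h=1, bucket 1 empty → new chain.
Insert 365: h=5, bucket 5 nonempty → append to chain.
Insert 499: h=0, bucket 0 empty → new chain.
Insert 596: h=5, bucket 5 nonempty → append to chain.
Final buckets:
0: 499
1: 349
2: -
3: -
4: -
5: 582 -> 365 -> 596
6: -

3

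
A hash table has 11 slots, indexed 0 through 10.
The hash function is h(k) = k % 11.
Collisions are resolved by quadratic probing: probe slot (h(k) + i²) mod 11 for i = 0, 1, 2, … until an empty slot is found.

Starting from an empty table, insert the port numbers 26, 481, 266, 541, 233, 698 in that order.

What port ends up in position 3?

541

26: h=4 => slot 4
481: h=8 => slot 8
266: h=2 => slot 2
541: h=2, probe 2,3 => slot 3
233: h=2, probe 2,3,6 => slot 6
698: h=5 => slot 5
Table: [—, —, 266, 541, 26, 698, 233, —, 481, —, —]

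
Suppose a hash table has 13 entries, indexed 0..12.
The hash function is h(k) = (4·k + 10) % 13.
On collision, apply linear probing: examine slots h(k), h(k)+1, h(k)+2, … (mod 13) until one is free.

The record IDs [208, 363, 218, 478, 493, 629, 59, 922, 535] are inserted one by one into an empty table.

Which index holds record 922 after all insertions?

208 hashes to 10; slot 10 is free => place at 10.
363 hashes to 6; slot 6 is free => place at 6.
218 hashes to 11; slot 11 is free => place at 11.
478 hashes to 11; 11 taken => place at 12.
493 hashes to 6; 6 taken => place at 7.
629 hashes to 4; slot 4 is free => place at 4.
59 hashes to 12; 12 taken => place at 0.
922 hashes to 6; 6,7 taken => place at 8.
535 hashes to 5; slot 5 is free => place at 5.
Table: [59, _, _, _, 629, 535, 363, 493, 922, _, 208, 218, 478]

8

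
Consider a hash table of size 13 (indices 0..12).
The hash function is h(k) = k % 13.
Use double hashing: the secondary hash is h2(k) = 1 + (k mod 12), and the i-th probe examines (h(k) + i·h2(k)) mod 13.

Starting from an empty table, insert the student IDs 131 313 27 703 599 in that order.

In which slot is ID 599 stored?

0

131: h=1 → slot 1
313: h=1, h2=2, probe 1,3 → slot 3
27: h=1, h2=4, probe 1,5 → slot 5
703: h=1, h2=8, probe 1,9 → slot 9
599: h=1, h2=12, probe 1,0 → slot 0
Table: [599, 131, _, 313, _, 27, _, _, _, 703, _, _, _]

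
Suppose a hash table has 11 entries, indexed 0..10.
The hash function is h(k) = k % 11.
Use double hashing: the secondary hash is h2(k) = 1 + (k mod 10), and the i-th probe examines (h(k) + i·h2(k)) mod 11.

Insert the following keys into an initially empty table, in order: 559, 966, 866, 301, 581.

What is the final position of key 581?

559 hashes to 9; slot 9 is free → place at 9.
966 hashes to 9, h2=7; 9 taken → place at 5.
866 hashes to 8; slot 8 is free → place at 8.
301 hashes to 4; slot 4 is free → place at 4.
581 hashes to 9, h2=2; 9 taken → place at 0.
Table: [581, ∅, ∅, ∅, 301, 966, ∅, ∅, 866, 559, ∅]

0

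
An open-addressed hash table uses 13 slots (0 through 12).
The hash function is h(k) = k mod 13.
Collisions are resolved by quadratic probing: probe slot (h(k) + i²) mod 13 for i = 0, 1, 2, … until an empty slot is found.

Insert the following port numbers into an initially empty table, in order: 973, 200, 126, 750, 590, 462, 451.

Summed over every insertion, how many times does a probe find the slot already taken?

973: h=11 → slot 11
200: h=5 → slot 5
126: h=9 → slot 9
750: h=9, probe 9,10 → slot 10
590: h=5, probe 5,6 → slot 6
462: h=7 → slot 7
451: h=9, probe 9,10,0 → slot 0
Table: [451, ., ., ., ., 200, 590, 462, ., 126, 750, 973, .]

4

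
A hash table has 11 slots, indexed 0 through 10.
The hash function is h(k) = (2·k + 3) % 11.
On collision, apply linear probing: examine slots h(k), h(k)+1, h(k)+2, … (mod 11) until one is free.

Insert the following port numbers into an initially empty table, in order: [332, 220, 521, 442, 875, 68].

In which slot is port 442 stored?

332 hashes to 7; slot 7 is free -> place at 7.
220 hashes to 3; slot 3 is free -> place at 3.
521 hashes to 0; slot 0 is free -> place at 0.
442 hashes to 7; 7 taken -> place at 8.
875 hashes to 4; slot 4 is free -> place at 4.
68 hashes to 7; 7,8 taken -> place at 9.
Table: [521, ∅, ∅, 220, 875, ∅, ∅, 332, 442, 68, ∅]

8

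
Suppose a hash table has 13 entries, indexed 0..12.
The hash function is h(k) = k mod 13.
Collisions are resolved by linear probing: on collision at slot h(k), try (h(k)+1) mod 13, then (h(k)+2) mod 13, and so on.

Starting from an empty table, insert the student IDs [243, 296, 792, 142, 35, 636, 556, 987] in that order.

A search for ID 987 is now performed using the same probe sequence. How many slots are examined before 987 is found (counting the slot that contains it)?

5

Insert 243: h=9, slot 9 empty -> index 9.
Insert 296: h=10, slot 10 empty -> index 10.
Insert 792: h=12, slot 12 empty -> index 12.
Insert 142: h=12, slot 12 occupied -> index 0.
Insert 35: h=9, slots 9,10 occupied -> index 11.
Insert 636: h=12, slots 12,0 occupied -> index 1.
Insert 556: h=10, slots 10,11,12,0,1 occupied -> index 2.
Insert 987: h=12, slots 12,0,1,2 occupied -> index 3.
Table: [142, 636, 556, 987, -, -, -, -, -, 243, 296, 35, 792]
Lookup 987: h=12, probe 12,0,1,2,3 → found at 3.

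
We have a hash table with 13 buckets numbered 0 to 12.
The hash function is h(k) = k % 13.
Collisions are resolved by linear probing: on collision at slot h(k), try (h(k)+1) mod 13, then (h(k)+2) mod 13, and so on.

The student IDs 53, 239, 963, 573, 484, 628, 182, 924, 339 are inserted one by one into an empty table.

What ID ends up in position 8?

339

53: h=1 => slot 1
239: h=5 => slot 5
963: h=1, probe 1,2 => slot 2
573: h=1, probe 1,2,3 => slot 3
484: h=3, probe 3,4 => slot 4
628: h=4, probe 4,5,6 => slot 6
182: h=0 => slot 0
924: h=1, probe 1,2,3,4,5,6,7 => slot 7
339: h=1, probe 1,2,3,4,5,6,7,8 => slot 8
Table: [182, 53, 963, 573, 484, 239, 628, 924, 339, -, -, -, -]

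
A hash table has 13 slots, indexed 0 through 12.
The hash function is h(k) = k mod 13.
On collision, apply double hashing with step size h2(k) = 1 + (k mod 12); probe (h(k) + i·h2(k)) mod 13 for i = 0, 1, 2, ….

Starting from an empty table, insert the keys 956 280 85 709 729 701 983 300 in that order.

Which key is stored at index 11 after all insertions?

956 hashes to 7; slot 7 is free → place at 7.
280 hashes to 7, h2=5; 7 taken → place at 12.
85 hashes to 7, h2=2; 7 taken → place at 9.
709 hashes to 7, h2=2; 7,9 taken → place at 11.
729 hashes to 1; slot 1 is free → place at 1.
701 hashes to 12, h2=6; 12 taken → place at 5.
983 hashes to 8; slot 8 is free → place at 8.
300 hashes to 1, h2=1; 1 taken → place at 2.
Table: [_, 729, 300, _, _, 701, _, 956, 983, 85, _, 709, 280]

709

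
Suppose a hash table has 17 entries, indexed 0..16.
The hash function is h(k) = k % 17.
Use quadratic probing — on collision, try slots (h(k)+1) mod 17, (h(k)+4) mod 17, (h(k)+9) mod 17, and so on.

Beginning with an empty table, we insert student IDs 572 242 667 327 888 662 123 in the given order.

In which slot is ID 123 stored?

3

572 hashes to 11; slot 11 is free => place at 11.
242 hashes to 4; slot 4 is free => place at 4.
667 hashes to 4; 4 taken => place at 5.
327 hashes to 4; 4,5 taken => place at 8.
888 hashes to 4; 4,5,8 taken => place at 13.
662 hashes to 16; slot 16 is free => place at 16.
123 hashes to 4; 4,5,8,13 taken => place at 3.
Table: [∅, ∅, ∅, 123, 242, 667, ∅, ∅, 327, ∅, ∅, 572, ∅, 888, ∅, ∅, 662]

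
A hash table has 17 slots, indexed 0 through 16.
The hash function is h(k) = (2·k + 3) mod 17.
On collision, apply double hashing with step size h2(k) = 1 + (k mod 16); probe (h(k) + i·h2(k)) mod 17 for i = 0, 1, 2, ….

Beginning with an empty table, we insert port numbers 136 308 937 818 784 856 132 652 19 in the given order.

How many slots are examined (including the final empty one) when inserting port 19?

4

136 hashes to 3; slot 3 is free → place at 3.
308 hashes to 7; slot 7 is free → place at 7.
937 hashes to 7, h2=10; 7 taken → place at 0.
818 hashes to 7, h2=3; 7 taken → place at 10.
784 hashes to 7, h2=1; 7 taken → place at 8.
856 hashes to 15; slot 15 is free → place at 15.
132 hashes to 12; slot 12 is free → place at 12.
652 hashes to 15, h2=13; 15 taken → place at 11.
19 hashes to 7, h2=4; 7,11,15 taken → place at 2.
Table: [937, ., 19, 136, ., ., ., 308, 784, ., 818, 652, 132, ., ., 856, .]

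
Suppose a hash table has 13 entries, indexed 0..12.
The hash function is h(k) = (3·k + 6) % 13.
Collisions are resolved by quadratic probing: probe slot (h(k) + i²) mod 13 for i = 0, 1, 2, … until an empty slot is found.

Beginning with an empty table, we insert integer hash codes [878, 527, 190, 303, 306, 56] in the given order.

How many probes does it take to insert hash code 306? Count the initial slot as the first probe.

4

878: h=1 -> slot 1
527: h=1, probe 1,2 -> slot 2
190: h=4 -> slot 4
303: h=5 -> slot 5
306: h=1, probe 1,2,5,10 -> slot 10
56: h=5, probe 5,6 -> slot 6
Table: [—, 878, 527, —, 190, 303, 56, —, —, —, 306, —, —]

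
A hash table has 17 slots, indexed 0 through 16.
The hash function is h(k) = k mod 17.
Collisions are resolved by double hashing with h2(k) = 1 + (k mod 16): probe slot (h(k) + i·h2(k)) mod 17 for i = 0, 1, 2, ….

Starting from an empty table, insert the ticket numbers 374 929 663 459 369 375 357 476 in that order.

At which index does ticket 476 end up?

374: h=0 => slot 0
929: h=11 => slot 11
663: h=0, h2=8, probe 0,8 => slot 8
459: h=0, h2=12, probe 0,12 => slot 12
369: h=12, h2=2, probe 12,14 => slot 14
375: h=1 => slot 1
357: h=0, h2=6, probe 0,6 => slot 6
476: h=0, h2=13, probe 0,13 => slot 13
Table: [374, 375, ., ., ., ., 357, ., 663, ., ., 929, 459, 476, 369, ., .]

13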